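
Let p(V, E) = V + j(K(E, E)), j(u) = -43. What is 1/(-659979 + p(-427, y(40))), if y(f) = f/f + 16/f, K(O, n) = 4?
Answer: -1/660449 ≈ -1.5141e-6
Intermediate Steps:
y(f) = 1 + 16/f
p(V, E) = -43 + V (p(V, E) = V - 43 = -43 + V)
1/(-659979 + p(-427, y(40))) = 1/(-659979 + (-43 - 427)) = 1/(-659979 - 470) = 1/(-660449) = -1/660449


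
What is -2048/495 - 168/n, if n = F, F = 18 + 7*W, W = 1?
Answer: -26872/2475 ≈ -10.857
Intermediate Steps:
F = 25 (F = 18 + 7*1 = 18 + 7 = 25)
n = 25
-2048/495 - 168/n = -2048/495 - 168/25 = -26872/2475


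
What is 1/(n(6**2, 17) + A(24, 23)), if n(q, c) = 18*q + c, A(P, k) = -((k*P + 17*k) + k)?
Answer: -1/301 ≈ -0.0033223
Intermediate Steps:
A(P, k) = -18*k - P*k (A(P, k) = -((P*k + 17*k) + k) = -((17*k + P*k) + k) = -(18*k + P*k) = -18*k - P*k)
n(q, c) = c + 18*q
1/(n(6**2, 17) + A(24, 23)) = 1/((17 + 18*6**2) - 1*23*(18 + 24)) = 1/((17 + 18*36) - 1*23*42) = 1/((17 + 648) - 966) = 1/(665 - 966) = 1/(-301) = -1/301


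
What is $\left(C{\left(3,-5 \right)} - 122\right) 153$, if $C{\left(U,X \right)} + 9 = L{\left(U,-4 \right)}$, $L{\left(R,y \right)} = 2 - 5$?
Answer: $-20502$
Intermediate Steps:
$L{\left(R,y \right)} = -3$
$C{\left(U,X \right)} = -12$ ($C{\left(U,X \right)} = -9 - 3 = -12$)
$\left(C{\left(3,-5 \right)} - 122\right) 153 = \left(-12 - 122\right) 153 = \left(-134\right) 153 = -20502$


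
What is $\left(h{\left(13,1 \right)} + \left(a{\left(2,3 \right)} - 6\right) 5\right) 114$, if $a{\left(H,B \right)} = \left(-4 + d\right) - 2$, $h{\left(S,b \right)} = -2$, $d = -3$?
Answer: $-8778$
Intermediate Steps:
$a{\left(H,B \right)} = -9$ ($a{\left(H,B \right)} = \left(-4 - 3\right) - 2 = -7 - 2 = -9$)
$\left(h{\left(13,1 \right)} + \left(a{\left(2,3 \right)} - 6\right) 5\right) 114 = \left(-2 + \left(-9 - 6\right) 5\right) 114 = \left(-2 - 75\right) 114 = \left(-77\right) 114 = -8778$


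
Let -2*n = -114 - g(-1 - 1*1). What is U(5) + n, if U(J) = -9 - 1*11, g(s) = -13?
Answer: 61/2 ≈ 30.500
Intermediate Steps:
U(J) = -20 (U(J) = -9 - 11 = -20)
n = 101/2 (n = -(-114 - 1*(-13))/2 = -(-114 + 13)/2 = -½*(-101) = 101/2 ≈ 50.500)
U(5) + n = -20 + 101/2 = 61/2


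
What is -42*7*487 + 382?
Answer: -142796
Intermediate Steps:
-42*7*487 + 382 = -294*487 + 382 = -143178 + 382 = -142796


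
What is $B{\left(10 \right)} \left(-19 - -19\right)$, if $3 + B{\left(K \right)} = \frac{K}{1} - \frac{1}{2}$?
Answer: $0$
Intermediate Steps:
$B{\left(K \right)} = - \frac{7}{2} + K$ ($B{\left(K \right)} = -3 + \left(\frac{K}{1} - \frac{1}{2}\right) = -3 + \left(K 1 - \frac{1}{2}\right) = -3 + \left(K - \frac{1}{2}\right) = -3 + \left(- \frac{1}{2} + K\right) = - \frac{7}{2} + K$)
$B{\left(10 \right)} \left(-19 - -19\right) = \left(- \frac{7}{2} + 10\right) \left(-19 - -19\right) = \frac{13 \left(-19 + 19\right)}{2} = \frac{13}{2} \cdot 0 = 0$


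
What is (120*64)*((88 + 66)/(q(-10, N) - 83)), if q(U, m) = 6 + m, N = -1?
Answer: -197120/13 ≈ -15163.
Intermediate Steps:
(120*64)*((88 + 66)/(q(-10, N) - 83)) = (120*64)*((88 + 66)/((6 - 1) - 83)) = 7680*(154/(5 - 83)) = 7680*(154/(-78)) = 7680*(154*(-1/78)) = 7680*(-77/39) = -197120/13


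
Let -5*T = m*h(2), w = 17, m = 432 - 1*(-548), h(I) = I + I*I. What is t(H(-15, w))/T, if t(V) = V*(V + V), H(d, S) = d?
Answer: -75/196 ≈ -0.38265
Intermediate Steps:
h(I) = I + I²
m = 980 (m = 432 + 548 = 980)
t(V) = 2*V² (t(V) = V*(2*V) = 2*V²)
T = -1176 (T = -196*2*(1 + 2) = -196*2*3 = -196*6 = -⅕*5880 = -1176)
t(H(-15, w))/T = (2*(-15)²)/(-1176) = (2*225)*(-1/1176) = 450*(-1/1176) = -75/196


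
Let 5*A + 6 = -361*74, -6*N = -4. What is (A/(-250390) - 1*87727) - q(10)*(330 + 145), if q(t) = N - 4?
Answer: -32354261029/375585 ≈ -86144.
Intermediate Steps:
N = ⅔ (N = -⅙*(-4) = ⅔ ≈ 0.66667)
A = -5344 (A = -6/5 + (-361*74)/5 = -6/5 + (⅕)*(-26714) = -6/5 - 26714/5 = -5344)
q(t) = -10/3 (q(t) = ⅔ - 4 = -10/3)
(A/(-250390) - 1*87727) - q(10)*(330 + 145) = (-5344/(-250390) - 1*87727) - (-10)*(330 + 145)/3 = (-5344*(-1/250390) - 87727) - (-10)*475/3 = (2672/125195 - 87727) - 1*(-4750/3) = -10982979093/125195 + 4750/3 = -32354261029/375585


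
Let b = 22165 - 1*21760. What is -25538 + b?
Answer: -25133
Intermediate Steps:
b = 405 (b = 22165 - 21760 = 405)
-25538 + b = -25538 + 405 = -25133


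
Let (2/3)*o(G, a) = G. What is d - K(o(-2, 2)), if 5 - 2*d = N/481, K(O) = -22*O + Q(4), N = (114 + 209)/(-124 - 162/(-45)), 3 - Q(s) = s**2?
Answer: -29244147/579124 ≈ -50.497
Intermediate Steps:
Q(s) = 3 - s**2
N = -1615/602 (N = 323/(-124 - 162*(-1/45)) = 323/(-124 + 18/5) = 323/(-602/5) = 323*(-5/602) = -1615/602 ≈ -2.6827)
o(G, a) = 3*G/2
K(O) = -13 - 22*O (K(O) = -22*O + (3 - 1*4**2) = -22*O + (3 - 1*16) = -22*O + (3 - 16) = -22*O - 13 = -13 - 22*O)
d = 1449425/579124 (d = 5/2 - (-1615)/(1204*481) = 5/2 - 1/2*(-1615/289562) = 5/2 + 1615/579124 = 1449425/579124 ≈ 2.5028)
d - K(o(-2, 2)) = 1449425/579124 - (-13 - 33*(-2)) = 1449425/579124 - (-13 - 22*(-3)) = 1449425/579124 - (-13 + 66) = 1449425/579124 - 1*53 = 1449425/579124 - 53 = -29244147/579124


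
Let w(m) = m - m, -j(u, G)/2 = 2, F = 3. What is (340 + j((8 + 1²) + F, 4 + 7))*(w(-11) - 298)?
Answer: -100128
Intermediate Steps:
j(u, G) = -4 (j(u, G) = -2*2 = -4)
w(m) = 0
(340 + j((8 + 1²) + F, 4 + 7))*(w(-11) - 298) = (340 - 4)*(0 - 298) = 336*(-298) = -100128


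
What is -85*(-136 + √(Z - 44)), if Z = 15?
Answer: 11560 - 85*I*√29 ≈ 11560.0 - 457.74*I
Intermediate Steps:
-85*(-136 + √(Z - 44)) = -85*(-136 + √(15 - 44)) = -85*(-136 + √(-29)) = -85*(-136 + I*√29) = 11560 - 85*I*√29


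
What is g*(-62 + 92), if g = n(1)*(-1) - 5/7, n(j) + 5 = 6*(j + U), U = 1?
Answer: -1620/7 ≈ -231.43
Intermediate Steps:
n(j) = 1 + 6*j (n(j) = -5 + 6*(j + 1) = -5 + 6*(1 + j) = -5 + (6 + 6*j) = 1 + 6*j)
g = -54/7 (g = (1 + 6*1)*(-1) - 5/7 = (1 + 6)*(-1) - 5*1/7 = 7*(-1) - 5/7 = -7 - 5/7 = -54/7 ≈ -7.7143)
g*(-62 + 92) = -54*(-62 + 92)/7 = -54/7*30 = -1620/7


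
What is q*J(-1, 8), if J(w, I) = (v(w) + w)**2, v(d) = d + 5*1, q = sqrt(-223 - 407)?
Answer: 27*I*sqrt(70) ≈ 225.9*I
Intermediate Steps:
q = 3*I*sqrt(70) (q = sqrt(-630) = 3*I*sqrt(70) ≈ 25.1*I)
v(d) = 5 + d (v(d) = d + 5 = 5 + d)
J(w, I) = (5 + 2*w)**2 (J(w, I) = ((5 + w) + w)**2 = (5 + 2*w)**2)
q*J(-1, 8) = (3*I*sqrt(70))*(5 + 2*(-1))**2 = (3*I*sqrt(70))*(5 - 2)**2 = (3*I*sqrt(70))*3**2 = (3*I*sqrt(70))*9 = 27*I*sqrt(70)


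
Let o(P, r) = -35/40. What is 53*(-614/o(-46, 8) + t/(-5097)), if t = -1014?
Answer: 442436262/11893 ≈ 37201.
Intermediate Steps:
o(P, r) = -7/8 (o(P, r) = -35*1/40 = -7/8)
53*(-614/o(-46, 8) + t/(-5097)) = 53*(-614/(-7/8) - 1014/(-5097)) = 53*(-614*(-8/7) - 1014*(-1/5097)) = 53*(4912/7 + 338/1699) = 53*(8347854/11893) = 442436262/11893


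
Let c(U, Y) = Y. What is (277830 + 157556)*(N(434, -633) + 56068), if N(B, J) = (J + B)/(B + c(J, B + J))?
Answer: 5736550586466/235 ≈ 2.4411e+10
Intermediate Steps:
N(B, J) = (B + J)/(J + 2*B) (N(B, J) = (J + B)/(B + (B + J)) = (B + J)/(J + 2*B))
(277830 + 157556)*(N(434, -633) + 56068) = (277830 + 157556)*((434 - 633)/(-633 + 2*434) + 56068) = 435386*(-199/(-633 + 868) + 56068) = 435386*(-199/235 + 56068) = 435386*(13175781/235) = 5736550586466/235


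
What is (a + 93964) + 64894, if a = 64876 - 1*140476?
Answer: 83258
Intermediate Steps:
a = -75600 (a = 64876 - 140476 = -75600)
(a + 93964) + 64894 = (-75600 + 93964) + 64894 = 18364 + 64894 = 83258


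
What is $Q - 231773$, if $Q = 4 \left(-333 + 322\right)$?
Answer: $-231817$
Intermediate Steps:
$Q = -44$ ($Q = 4 \left(-11\right) = -44$)
$Q - 231773 = -44 - 231773 = -231817$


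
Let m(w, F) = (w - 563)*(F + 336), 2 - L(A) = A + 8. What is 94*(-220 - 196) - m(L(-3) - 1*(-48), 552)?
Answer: 420880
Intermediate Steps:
L(A) = -6 - A (L(A) = 2 - (A + 8) = 2 - (8 + A) = 2 + (-8 - A) = -6 - A)
m(w, F) = (-563 + w)*(336 + F)
94*(-220 - 196) - m(L(-3) - 1*(-48), 552) = 94*(-220 - 196) - (-189168 - 563*552 + 336*((-6 - 1*(-3)) - 1*(-48)) + 552*((-6 - 1*(-3)) - 1*(-48))) = 94*(-416) - (-189168 - 310776 + 336*((-6 + 3) + 48) + 552*((-6 + 3) + 48)) = -39104 - (-189168 - 310776 + 336*(-3 + 48) + 552*(-3 + 48)) = -39104 - (-189168 - 310776 + 336*45 + 552*45) = -39104 - (-189168 - 310776 + 15120 + 24840) = -39104 - 1*(-459984) = -39104 + 459984 = 420880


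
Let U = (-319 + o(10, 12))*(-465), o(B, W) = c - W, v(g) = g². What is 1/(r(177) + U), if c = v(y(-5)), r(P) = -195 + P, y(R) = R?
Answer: 1/142272 ≈ 7.0288e-6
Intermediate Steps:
c = 25 (c = (-5)² = 25)
o(B, W) = 25 - W
U = 142290 (U = (-319 + (25 - 1*12))*(-465) = (-319 + (25 - 12))*(-465) = (-319 + 13)*(-465) = -306*(-465) = 142290)
1/(r(177) + U) = 1/((-195 + 177) + 142290) = 1/(-18 + 142290) = 1/142272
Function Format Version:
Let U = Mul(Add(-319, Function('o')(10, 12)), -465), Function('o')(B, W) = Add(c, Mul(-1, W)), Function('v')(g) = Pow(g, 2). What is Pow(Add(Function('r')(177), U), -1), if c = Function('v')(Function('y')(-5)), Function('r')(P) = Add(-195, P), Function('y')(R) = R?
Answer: Rational(1, 142272) ≈ 7.0288e-6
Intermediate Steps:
c = 25 (c = Pow(-5, 2) = 25)
Function('o')(B, W) = Add(25, Mul(-1, W))
U = 142290 (U = Mul(Add(-319, Add(25, Mul(-1, 12))), -465) = Mul(Add(-319, Add(25, -12)), -465) = Mul(Add(-319, 13), -465) = Mul(-306, -465) = 142290)
Pow(Add(Function('r')(177), U), -1) = Pow(Add(Add(-195, 177), 142290), -1) = Pow(Add(-18, 142290), -1) = Pow(142272, -1) = Rational(1, 142272)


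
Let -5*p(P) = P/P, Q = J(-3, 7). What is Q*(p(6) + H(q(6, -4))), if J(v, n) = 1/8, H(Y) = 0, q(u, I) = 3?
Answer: -1/40 ≈ -0.025000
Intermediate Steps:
J(v, n) = ⅛
Q = ⅛ ≈ 0.12500
p(P) = -⅕ (p(P) = -P/(5*P) = -⅕*1 = -⅕)
Q*(p(6) + H(q(6, -4))) = (-⅕ + 0)/8 = (⅛)*(-⅕) = -1/40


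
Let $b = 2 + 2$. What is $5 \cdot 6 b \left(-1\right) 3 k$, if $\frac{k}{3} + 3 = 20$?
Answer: $-18360$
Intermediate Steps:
$k = 51$ ($k = -9 + 3 \cdot 20 = -9 + 60 = 51$)
$b = 4$
$5 \cdot 6 b \left(-1\right) 3 k = 5 \cdot 6 \cdot 4 \left(-1\right) 3 \cdot 51 = 30 \cdot 4 \left(-1\right) 3 \cdot 51 = 120 \left(-1\right) 3 \cdot 51 = \left(-120\right) 3 \cdot 51 = \left(-360\right) 51 = -18360$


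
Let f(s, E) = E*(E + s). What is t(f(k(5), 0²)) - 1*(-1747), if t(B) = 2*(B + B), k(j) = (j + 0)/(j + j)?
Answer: 1747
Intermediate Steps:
k(j) = ½ (k(j) = j/((2*j)) = j*(1/(2*j)) = ½)
t(B) = 4*B (t(B) = 2*(2*B) = 4*B)
t(f(k(5), 0²)) - 1*(-1747) = 4*(0²*(0² + ½)) - 1*(-1747) = 4*(0*(0 + ½)) + 1747 = 4*(0*(½)) + 1747 = 4*0 + 1747 = 0 + 1747 = 1747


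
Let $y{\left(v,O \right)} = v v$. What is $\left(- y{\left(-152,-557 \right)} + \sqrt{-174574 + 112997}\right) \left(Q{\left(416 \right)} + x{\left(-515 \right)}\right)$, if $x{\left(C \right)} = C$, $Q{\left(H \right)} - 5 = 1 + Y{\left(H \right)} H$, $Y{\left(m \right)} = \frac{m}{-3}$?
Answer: $\frac{4033565632}{3} - \frac{174583 i \sqrt{61577}}{3} \approx 1.3445 \cdot 10^{9} - 1.4441 \cdot 10^{7} i$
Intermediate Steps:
$y{\left(v,O \right)} = v^{2}$
$Y{\left(m \right)} = - \frac{m}{3}$ ($Y{\left(m \right)} = m \left(- \frac{1}{3}\right) = - \frac{m}{3}$)
$Q{\left(H \right)} = 6 - \frac{H^{2}}{3}$ ($Q{\left(H \right)} = 5 + \left(1 + - \frac{H}{3} H\right) = 5 - \left(-1 + \frac{H^{2}}{3}\right) = 6 - \frac{H^{2}}{3}$)
$\left(- y{\left(-152,-557 \right)} + \sqrt{-174574 + 112997}\right) \left(Q{\left(416 \right)} + x{\left(-515 \right)}\right) = \left(- \left(-152\right)^{2} + \sqrt{-174574 + 112997}\right) \left(\left(6 - \frac{416^{2}}{3}\right) - 515\right) = \left(\left(-1\right) 23104 + \sqrt{-61577}\right) \left(\left(6 - \frac{173056}{3}\right) - 515\right) = \left(-23104 + i \sqrt{61577}\right) \left(\left(6 - \frac{173056}{3}\right) - 515\right) = \left(-23104 + i \sqrt{61577}\right) \left(- \frac{173038}{3} - 515\right) = \left(-23104 + i \sqrt{61577}\right) \left(- \frac{174583}{3}\right) = \frac{4033565632}{3} - \frac{174583 i \sqrt{61577}}{3}$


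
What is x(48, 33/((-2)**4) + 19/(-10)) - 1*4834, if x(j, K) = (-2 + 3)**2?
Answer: -4833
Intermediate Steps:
x(j, K) = 1 (x(j, K) = 1**2 = 1)
x(48, 33/((-2)**4) + 19/(-10)) - 1*4834 = 1 - 1*4834 = 1 - 4834 = -4833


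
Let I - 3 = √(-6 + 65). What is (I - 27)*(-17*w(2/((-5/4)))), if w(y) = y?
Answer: -3264/5 + 136*√59/5 ≈ -443.87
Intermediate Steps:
I = 3 + √59 (I = 3 + √(-6 + 65) = 3 + √59 ≈ 10.681)
(I - 27)*(-17*w(2/((-5/4)))) = ((3 + √59) - 27)*(-34/((-5/4))) = (-24 + √59)*(-34/((-5*¼))) = (-24 + √59)*(-34/(-5/4)) = (-24 + √59)*(-34*(-4)/5) = (-24 + √59)*(-17*(-8/5)) = (-24 + √59)*(136/5) = -3264/5 + 136*√59/5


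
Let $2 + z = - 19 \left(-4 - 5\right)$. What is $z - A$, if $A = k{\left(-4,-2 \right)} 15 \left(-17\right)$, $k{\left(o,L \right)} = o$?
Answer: $-851$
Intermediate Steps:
$z = 169$ ($z = -2 - 19 \left(-4 - 5\right) = -2 - -171 = -2 + 171 = 169$)
$A = 1020$ ($A = \left(-4\right) 15 \left(-17\right) = \left(-60\right) \left(-17\right) = 1020$)
$z - A = 169 - 1020 = -851$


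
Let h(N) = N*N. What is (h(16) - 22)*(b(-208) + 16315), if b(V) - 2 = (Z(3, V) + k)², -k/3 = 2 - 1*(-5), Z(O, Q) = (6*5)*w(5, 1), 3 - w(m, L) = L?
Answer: 4174092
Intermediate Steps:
w(m, L) = 3 - L
Z(O, Q) = 60 (Z(O, Q) = (6*5)*(3 - 1*1) = 30*(3 - 1) = 30*2 = 60)
k = -21 (k = -3*(2 - 1*(-5)) = -3*(2 + 5) = -3*7 = -21)
h(N) = N²
b(V) = 1523 (b(V) = 2 + (60 - 21)² = 2 + 39² = 2 + 1521 = 1523)
(h(16) - 22)*(b(-208) + 16315) = (16² - 22)*(1523 + 16315) = (256 - 22)*17838 = 234*17838 = 4174092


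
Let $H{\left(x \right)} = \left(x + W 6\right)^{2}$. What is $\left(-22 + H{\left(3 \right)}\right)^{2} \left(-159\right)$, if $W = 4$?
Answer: $-79475991$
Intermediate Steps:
$H{\left(x \right)} = \left(24 + x\right)^{2}$ ($H{\left(x \right)} = \left(x + 4 \cdot 6\right)^{2} = \left(x + 24\right)^{2} = \left(24 + x\right)^{2}$)
$\left(-22 + H{\left(3 \right)}\right)^{2} \left(-159\right) = \left(-22 + \left(24 + 3\right)^{2}\right)^{2} \left(-159\right) = \left(-22 + 27^{2}\right)^{2} \left(-159\right) = \left(-22 + 729\right)^{2} \left(-159\right) = 707^{2} \left(-159\right) = 499849 \left(-159\right) = -79475991$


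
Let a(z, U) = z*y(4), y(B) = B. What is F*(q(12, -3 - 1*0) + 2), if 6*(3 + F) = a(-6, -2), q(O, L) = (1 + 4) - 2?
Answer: -35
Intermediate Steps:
a(z, U) = 4*z (a(z, U) = z*4 = 4*z)
q(O, L) = 3 (q(O, L) = 5 - 2 = 3)
F = -7 (F = -3 + (4*(-6))/6 = -3 + (⅙)*(-24) = -3 - 4 = -7)
F*(q(12, -3 - 1*0) + 2) = -7*(3 + 2) = -7*5 = -35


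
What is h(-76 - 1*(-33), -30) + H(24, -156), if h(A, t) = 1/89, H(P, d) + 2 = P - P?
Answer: -177/89 ≈ -1.9888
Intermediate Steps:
H(P, d) = -2 (H(P, d) = -2 + (P - P) = -2 + 0 = -2)
h(A, t) = 1/89
h(-76 - 1*(-33), -30) + H(24, -156) = 1/89 - 2 = -177/89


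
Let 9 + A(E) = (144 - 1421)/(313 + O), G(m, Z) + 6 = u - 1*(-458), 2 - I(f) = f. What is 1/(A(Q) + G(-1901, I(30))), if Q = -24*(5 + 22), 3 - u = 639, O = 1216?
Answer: -1529/296374 ≈ -0.0051590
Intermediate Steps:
u = -636 (u = 3 - 1*639 = 3 - 639 = -636)
I(f) = 2 - f
G(m, Z) = -184 (G(m, Z) = -6 + (-636 - 1*(-458)) = -6 + (-636 + 458) = -6 - 178 = -184)
Q = -648 (Q = -24*27 = -648)
A(E) = -15038/1529 (A(E) = -9 + (144 - 1421)/(313 + 1216) = -9 - 1277/1529 = -15038/1529)
1/(A(Q) + G(-1901, I(30))) = 1/(-15038/1529 - 184) = 1/(-296374/1529) = -1529/296374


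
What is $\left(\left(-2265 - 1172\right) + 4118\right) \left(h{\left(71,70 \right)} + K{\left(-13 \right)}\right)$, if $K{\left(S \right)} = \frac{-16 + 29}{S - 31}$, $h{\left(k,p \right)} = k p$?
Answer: $\frac{148912227}{44} \approx 3.3844 \cdot 10^{6}$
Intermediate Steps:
$K{\left(S \right)} = \frac{13}{-31 + S}$
$\left(\left(-2265 - 1172\right) + 4118\right) \left(h{\left(71,70 \right)} + K{\left(-13 \right)}\right) = \left(\left(-2265 - 1172\right) + 4118\right) \left(71 \cdot 70 + \frac{13}{-31 - 13}\right) = \left(-3437 + 4118\right) \left(4970 + \frac{13}{-44}\right) = 681 \left(4970 + 13 \left(- \frac{1}{44}\right)\right) = 681 \left(4970 - \frac{13}{44}\right) = 681 \cdot \frac{218667}{44} = \frac{148912227}{44}$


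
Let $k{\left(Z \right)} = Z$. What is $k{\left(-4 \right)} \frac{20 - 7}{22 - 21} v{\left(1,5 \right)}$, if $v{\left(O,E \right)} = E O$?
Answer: $-260$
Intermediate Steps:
$k{\left(-4 \right)} \frac{20 - 7}{22 - 21} v{\left(1,5 \right)} = - 4 \frac{20 - 7}{22 - 21} \cdot 5 \cdot 1 = - 4 \cdot \frac{13}{1} \cdot 5 = - 4 \cdot 13 \cdot 1 \cdot 5 = \left(-4\right) 13 \cdot 5 = \left(-52\right) 5 = -260$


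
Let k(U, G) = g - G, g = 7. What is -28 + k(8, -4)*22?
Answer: 214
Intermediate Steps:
k(U, G) = 7 - G
-28 + k(8, -4)*22 = -28 + (7 - 1*(-4))*22 = -28 + (7 + 4)*22 = -28 + 11*22 = -28 + 242 = 214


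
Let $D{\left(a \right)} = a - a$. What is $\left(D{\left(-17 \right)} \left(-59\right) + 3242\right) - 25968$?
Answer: $-22726$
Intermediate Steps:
$D{\left(a \right)} = 0$
$\left(D{\left(-17 \right)} \left(-59\right) + 3242\right) - 25968 = \left(0 \left(-59\right) + 3242\right) - 25968 = \left(0 + 3242\right) - 25968 = 3242 - 25968 = -22726$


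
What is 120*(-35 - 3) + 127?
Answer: -4433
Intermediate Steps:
120*(-35 - 3) + 127 = 120*(-38) + 127 = -4560 + 127 = -4433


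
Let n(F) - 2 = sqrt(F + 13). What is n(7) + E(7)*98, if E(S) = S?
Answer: 688 + 2*sqrt(5) ≈ 692.47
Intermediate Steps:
n(F) = 2 + sqrt(13 + F) (n(F) = 2 + sqrt(F + 13) = 2 + sqrt(13 + F))
n(7) + E(7)*98 = (2 + sqrt(13 + 7)) + 7*98 = (2 + sqrt(20)) + 686 = (2 + 2*sqrt(5)) + 686 = 688 + 2*sqrt(5)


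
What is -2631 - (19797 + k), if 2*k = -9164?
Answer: -17846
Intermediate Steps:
k = -4582 (k = (½)*(-9164) = -4582)
-2631 - (19797 + k) = -2631 - (19797 - 4582) = -2631 - 1*15215 = -2631 - 15215 = -17846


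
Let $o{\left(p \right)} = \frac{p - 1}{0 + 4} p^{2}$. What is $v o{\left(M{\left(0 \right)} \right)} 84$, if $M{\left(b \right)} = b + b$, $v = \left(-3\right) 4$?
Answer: $0$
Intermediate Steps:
$v = -12$
$M{\left(b \right)} = 2 b$
$o{\left(p \right)} = p^{2} \left(- \frac{1}{4} + \frac{p}{4}\right)$ ($o{\left(p \right)} = \frac{-1 + p}{4} p^{2} = \left(-1 + p\right) \frac{1}{4} p^{2} = \left(- \frac{1}{4} + \frac{p}{4}\right) p^{2} = p^{2} \left(- \frac{1}{4} + \frac{p}{4}\right)$)
$v o{\left(M{\left(0 \right)} \right)} 84 = - 12 \frac{\left(2 \cdot 0\right)^{2} \left(-1 + 2 \cdot 0\right)}{4} \cdot 84 = - 12 \frac{0^{2} \left(-1 + 0\right)}{4} \cdot 84 = - 12 \cdot \frac{1}{4} \cdot 0 \left(-1\right) 84 = \left(-12\right) 0 \cdot 84 = 0 \cdot 84 = 0$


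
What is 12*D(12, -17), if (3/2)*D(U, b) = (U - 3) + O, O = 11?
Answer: 160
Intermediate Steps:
D(U, b) = 16/3 + 2*U/3 (D(U, b) = 2*((U - 3) + 11)/3 = 2*((-3 + U) + 11)/3 = 2*(8 + U)/3 = 16/3 + 2*U/3)
12*D(12, -17) = 12*(16/3 + (⅔)*12) = 12*(16/3 + 8) = 12*(40/3) = 160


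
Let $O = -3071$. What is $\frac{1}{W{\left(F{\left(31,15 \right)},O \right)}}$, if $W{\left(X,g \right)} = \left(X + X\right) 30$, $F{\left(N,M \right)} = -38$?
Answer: $- \frac{1}{2280} \approx -0.0004386$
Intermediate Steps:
$W{\left(X,g \right)} = 60 X$ ($W{\left(X,g \right)} = 2 X 30 = 60 X$)
$\frac{1}{W{\left(F{\left(31,15 \right)},O \right)}} = \frac{1}{60 \left(-38\right)} = \frac{1}{-2280} = - \frac{1}{2280}$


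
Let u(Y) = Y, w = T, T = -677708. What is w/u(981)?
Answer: -677708/981 ≈ -690.83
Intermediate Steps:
w = -677708
w/u(981) = -677708/981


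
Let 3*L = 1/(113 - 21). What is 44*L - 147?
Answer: -10132/69 ≈ -146.84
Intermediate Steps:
L = 1/276 (L = 1/(3*(113 - 21)) = (⅓)/92 = (⅓)*(1/92) = 1/276 ≈ 0.0036232)
44*L - 147 = 44*(1/276) - 147 = 11/69 - 147 = -10132/69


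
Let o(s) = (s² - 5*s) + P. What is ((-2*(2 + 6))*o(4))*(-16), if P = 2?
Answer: -512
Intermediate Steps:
o(s) = 2 + s² - 5*s (o(s) = (s² - 5*s) + 2 = 2 + s² - 5*s)
((-2*(2 + 6))*o(4))*(-16) = ((-2*(2 + 6))*(2 + 4² - 5*4))*(-16) = ((-2*8)*(2 + 16 - 20))*(-16) = -16*(-2)*(-16) = 32*(-16) = -512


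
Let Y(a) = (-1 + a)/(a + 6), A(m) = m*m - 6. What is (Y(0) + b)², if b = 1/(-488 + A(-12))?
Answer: 7921/275625 ≈ 0.028738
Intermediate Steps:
A(m) = -6 + m² (A(m) = m² - 6 = -6 + m²)
b = -1/350 (b = 1/(-488 + (-6 + (-12)²)) = 1/(-488 + (-6 + 144)) = 1/(-488 + 138) = 1/(-350) = -1/350 ≈ -0.0028571)
Y(a) = (-1 + a)/(6 + a)
(Y(0) + b)² = ((-1 + 0)/(6 + 0) - 1/350)² = (-1/6 - 1/350)² = ((⅙)*(-1) - 1/350)² = (-⅙ - 1/350)² = (-89/525)² = 7921/275625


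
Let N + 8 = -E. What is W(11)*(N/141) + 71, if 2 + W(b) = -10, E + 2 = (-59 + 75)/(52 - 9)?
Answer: 144587/2021 ≈ 71.542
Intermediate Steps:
E = -70/43 (E = -2 + (-59 + 75)/(52 - 9) = -2 + 16/43 = -70/43 ≈ -1.6279)
N = -274/43 (N = -8 - 1*(-70/43) = -8 + 70/43 = -274/43 ≈ -6.3721)
W(b) = -12 (W(b) = -2 - 10 = -12)
W(11)*(N/141) + 71 = -(-3288)/(43*141) + 71 = -12*(-274/6063) + 71 = 1096/2021 + 71 = 144587/2021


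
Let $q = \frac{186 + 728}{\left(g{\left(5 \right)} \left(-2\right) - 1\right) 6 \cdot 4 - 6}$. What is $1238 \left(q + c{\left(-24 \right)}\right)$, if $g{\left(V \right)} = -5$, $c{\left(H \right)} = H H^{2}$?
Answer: $- \frac{1796415994}{105} \approx -1.7109 \cdot 10^{7}$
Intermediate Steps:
$c{\left(H \right)} = H^{3}$
$q = \frac{457}{105}$ ($q = \frac{186 + 728}{\left(\left(-5\right) \left(-2\right) - 1\right) 6 \cdot 4 - 6} = \frac{914}{\left(10 - 1\right) 6 \cdot 4 - 6} = \frac{914}{9 \cdot 6 \cdot 4 - 6} = \frac{914}{54 \cdot 4 - 6} = \frac{914}{216 - 6} = \frac{914}{210} = 914 \cdot \frac{1}{210} = \frac{457}{105} \approx 4.3524$)
$1238 \left(q + c{\left(-24 \right)}\right) = 1238 \left(\frac{457}{105} + \left(-24\right)^{3}\right) = 1238 \left(\frac{457}{105} - 13824\right) = 1238 \left(- \frac{1451063}{105}\right) = - \frac{1796415994}{105}$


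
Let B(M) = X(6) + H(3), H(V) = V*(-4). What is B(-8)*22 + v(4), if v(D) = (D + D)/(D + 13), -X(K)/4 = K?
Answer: -13456/17 ≈ -791.53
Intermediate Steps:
H(V) = -4*V
X(K) = -4*K
B(M) = -36 (B(M) = -4*6 - 4*3 = -24 - 12 = -36)
v(D) = 2*D/(13 + D) (v(D) = (2*D)/(13 + D) = 2*D/(13 + D))
B(-8)*22 + v(4) = -36*22 + 2*4/(13 + 4) = -792 + 2*4/17 = -792 + 2*4*(1/17) = -792 + 8/17 = -13456/17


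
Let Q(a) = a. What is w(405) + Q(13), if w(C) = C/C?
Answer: 14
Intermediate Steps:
w(C) = 1
w(405) + Q(13) = 1 + 13 = 14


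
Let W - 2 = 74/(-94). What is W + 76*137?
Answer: 489421/47 ≈ 10413.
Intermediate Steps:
W = 57/47 (W = 2 + 74/(-94) = 2 + 74*(-1/94) = 2 - 37/47 = 57/47 ≈ 1.2128)
W + 76*137 = 57/47 + 76*137 = 57/47 + 10412 = 489421/47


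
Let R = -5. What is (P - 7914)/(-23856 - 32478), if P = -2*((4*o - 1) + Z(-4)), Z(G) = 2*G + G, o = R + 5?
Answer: 3944/28167 ≈ 0.14002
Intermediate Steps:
o = 0 (o = -5 + 5 = 0)
Z(G) = 3*G
P = 26 (P = -2*((4*0 - 1) + 3*(-4)) = -2*((0 - 1) - 12) = -2*(-1 - 12) = -2*(-13) = 26)
(P - 7914)/(-23856 - 32478) = (26 - 7914)/(-23856 - 32478) = -7888/(-56334) = -7888*(-1/56334) = 3944/28167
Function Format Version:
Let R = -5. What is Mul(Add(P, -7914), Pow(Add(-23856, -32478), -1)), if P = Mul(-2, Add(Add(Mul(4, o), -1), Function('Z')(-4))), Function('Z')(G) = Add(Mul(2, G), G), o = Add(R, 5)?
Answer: Rational(3944, 28167) ≈ 0.14002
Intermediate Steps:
o = 0 (o = Add(-5, 5) = 0)
Function('Z')(G) = Mul(3, G)
P = 26 (P = Mul(-2, Add(Add(Mul(4, 0), -1), Mul(3, -4))) = Mul(-2, Add(Add(0, -1), -12)) = Mul(-2, Add(-1, -12)) = Mul(-2, -13) = 26)
Mul(Add(P, -7914), Pow(Add(-23856, -32478), -1)) = Mul(Add(26, -7914), Pow(Add(-23856, -32478), -1)) = Mul(-7888, Pow(-56334, -1)) = Mul(-7888, Rational(-1, 56334)) = Rational(3944, 28167)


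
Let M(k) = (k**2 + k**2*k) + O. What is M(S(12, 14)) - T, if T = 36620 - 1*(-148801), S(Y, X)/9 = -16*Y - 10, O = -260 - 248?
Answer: -6005596237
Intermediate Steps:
O = -508
S(Y, X) = -90 - 144*Y (S(Y, X) = 9*(-16*Y - 10) = 9*(-10 - 16*Y) = -90 - 144*Y)
T = 185421 (T = 36620 + 148801 = 185421)
M(k) = -508 + k**2 + k**3 (M(k) = (k**2 + k**2*k) - 508 = (k**2 + k**3) - 508 = -508 + k**2 + k**3)
M(S(12, 14)) - T = (-508 + (-90 - 144*12)**2 + (-90 - 144*12)**3) - 1*185421 = (-508 + (-90 - 1728)**2 + (-90 - 1728)**3) - 185421 = (-508 + (-1818)**2 + (-1818)**3) - 185421 = (-508 + 3305124 - 6008715432) - 185421 = -6005410816 - 185421 = -6005596237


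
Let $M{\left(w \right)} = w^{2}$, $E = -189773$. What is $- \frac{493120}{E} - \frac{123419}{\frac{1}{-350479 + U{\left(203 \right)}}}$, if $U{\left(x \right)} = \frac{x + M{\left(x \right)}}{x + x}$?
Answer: $\frac{356799469645153}{8251} \approx 4.3243 \cdot 10^{10}$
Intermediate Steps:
$U{\left(x \right)} = \frac{x + x^{2}}{2 x}$ ($U{\left(x \right)} = \frac{x + x^{2}}{x + x} = \frac{x + x^{2}}{2 x}$)
$- \frac{493120}{E} - \frac{123419}{\frac{1}{-350479 + U{\left(203 \right)}}} = - \frac{493120}{-189773} - \frac{123419}{\frac{1}{-350479 + \left(\frac{1}{2} + \frac{1}{2} \cdot 203\right)}} = \left(-493120\right) \left(- \frac{1}{189773}\right) - \frac{123419}{\frac{1}{-350479 + \left(\frac{1}{2} + \frac{203}{2}\right)}} = \frac{21440}{8251} - \frac{123419}{\frac{1}{-350479 + 102}} = \frac{21440}{8251} - \frac{123419}{\frac{1}{-350377}} = \frac{21440}{8251} - \frac{123419}{- \frac{1}{350377}} = \frac{21440}{8251} - -43243178963 = \frac{21440}{8251} + 43243178963 = \frac{356799469645153}{8251}$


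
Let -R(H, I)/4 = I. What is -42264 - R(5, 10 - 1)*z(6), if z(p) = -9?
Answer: -42588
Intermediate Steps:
R(H, I) = -4*I
-42264 - R(5, 10 - 1)*z(6) = -42264 - (-4*(10 - 1))*(-9) = -42264 - (-4*9)*(-9) = -42264 - (-36)*(-9) = -42264 - 1*324 = -42264 - 324 = -42588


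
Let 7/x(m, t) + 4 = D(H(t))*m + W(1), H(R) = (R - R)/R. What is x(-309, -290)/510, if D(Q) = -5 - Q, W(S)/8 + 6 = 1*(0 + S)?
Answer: 7/765510 ≈ 9.1442e-6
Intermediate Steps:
H(R) = 0 (H(R) = 0/R = 0)
W(S) = -48 + 8*S (W(S) = -48 + 8*(1*(0 + S)) = -48 + 8*(1*S) = -48 + 8*S)
x(m, t) = 7/(-44 - 5*m) (x(m, t) = 7/(-4 + ((-5 - 1*0)*m + (-48 + 8*1))) = 7/(-4 + ((-5 + 0)*m + (-48 + 8))) = 7/(-4 + (-5*m - 40)) = 7/(-4 + (-40 - 5*m)) = 7/(-44 - 5*m))
x(-309, -290)/510 = -7/(44 + 5*(-309))/510 = -7/(44 - 1545)*(1/510) = -7/(-1501)*(1/510) = -7*(-1/1501)*(1/510) = (7/1501)*(1/510) = 7/765510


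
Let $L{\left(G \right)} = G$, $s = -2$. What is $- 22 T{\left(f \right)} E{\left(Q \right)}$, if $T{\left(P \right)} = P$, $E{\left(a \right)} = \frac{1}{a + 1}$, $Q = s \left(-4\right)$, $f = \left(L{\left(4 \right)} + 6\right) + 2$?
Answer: $- \frac{88}{3} \approx -29.333$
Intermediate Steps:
$f = 12$ ($f = \left(4 + 6\right) + 2 = 10 + 2 = 12$)
$Q = 8$ ($Q = \left(-2\right) \left(-4\right) = 8$)
$E{\left(a \right)} = \frac{1}{1 + a}$
$- 22 T{\left(f \right)} E{\left(Q \right)} = \frac{\left(-22\right) 12}{1 + 8} = - \frac{264}{9} = \left(-264\right) \frac{1}{9} = - \frac{88}{3}$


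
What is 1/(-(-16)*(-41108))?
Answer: -1/657728 ≈ -1.5204e-6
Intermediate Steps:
1/(-(-16)*(-41108)) = 1/(-1*657728) = 1/(-657728) = -1/657728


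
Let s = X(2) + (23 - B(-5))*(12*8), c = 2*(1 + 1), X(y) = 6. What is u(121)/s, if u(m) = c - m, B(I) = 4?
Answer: -39/610 ≈ -0.063934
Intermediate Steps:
c = 4 (c = 2*2 = 4)
u(m) = 4 - m
s = 1830 (s = 6 + (23 - 1*4)*(12*8) = 6 + (23 - 4)*96 = 6 + 19*96 = 6 + 1824 = 1830)
u(121)/s = (4 - 1*121)/1830 = (4 - 121)*(1/1830) = -117*1/1830 = -39/610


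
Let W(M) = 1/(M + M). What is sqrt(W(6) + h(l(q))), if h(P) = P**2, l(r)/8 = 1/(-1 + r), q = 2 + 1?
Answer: sqrt(579)/6 ≈ 4.0104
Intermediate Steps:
W(M) = 1/(2*M)
q = 3
l(r) = 8/(-1 + r)
sqrt(W(6) + h(l(q))) = sqrt((1/2)/6 + (8/(-1 + 3))**2) = sqrt((1/2)*(1/6) + (8/2)**2) = sqrt(1/12 + (8*(1/2))**2) = sqrt(1/12 + 4**2) = sqrt(1/12 + 16) = sqrt(193/12) = sqrt(579)/6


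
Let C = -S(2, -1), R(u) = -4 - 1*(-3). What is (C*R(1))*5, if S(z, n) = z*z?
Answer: 20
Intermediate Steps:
S(z, n) = z**2
R(u) = -1 (R(u) = -4 + 3 = -1)
C = -4 (C = -1*2**2 = -1*4 = -4)
(C*R(1))*5 = -4*(-1)*5 = 4*5 = 20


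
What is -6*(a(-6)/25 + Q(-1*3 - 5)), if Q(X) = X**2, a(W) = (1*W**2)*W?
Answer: -8304/25 ≈ -332.16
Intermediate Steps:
a(W) = W**3 (a(W) = W**2*W = W**3)
-6*(a(-6)/25 + Q(-1*3 - 5)) = -6*((-6)**3/25 + (-1*3 - 5)**2) = -6*(-216*1/25 + (-3 - 5)**2) = -6*(-216/25 + (-8)**2) = -6*(-216/25 + 64) = -6*1384/25 = -8304/25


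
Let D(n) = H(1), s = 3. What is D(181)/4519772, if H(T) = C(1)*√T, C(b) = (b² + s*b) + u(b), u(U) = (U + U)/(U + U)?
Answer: 5/4519772 ≈ 1.1063e-6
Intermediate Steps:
u(U) = 1 (u(U) = (2*U)/((2*U)) = (2*U)*(1/(2*U)) = 1)
C(b) = 1 + b² + 3*b (C(b) = (b² + 3*b) + 1 = 1 + b² + 3*b)
H(T) = 5*√T (H(T) = (1 + 1² + 3*1)*√T = (1 + 1 + 3)*√T = 5*√T)
D(n) = 5 (D(n) = 5*√1 = 5*1 = 5)
D(181)/4519772 = 5/4519772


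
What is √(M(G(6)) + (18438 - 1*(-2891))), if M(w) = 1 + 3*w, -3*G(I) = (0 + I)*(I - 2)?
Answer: √21306 ≈ 145.97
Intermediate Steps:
G(I) = -I*(-2 + I)/3 (G(I) = -(0 + I)*(I - 2)/3 = -I*(-2 + I)/3)
√(M(G(6)) + (18438 - 1*(-2891))) = √((1 + 3*((⅓)*6*(2 - 1*6))) + (18438 - 1*(-2891))) = √((1 + 3*((⅓)*6*(2 - 6))) + (18438 + 2891)) = √((1 + 3*((⅓)*6*(-4))) + 21329) = √((1 + 3*(-8)) + 21329) = √((1 - 24) + 21329) = √(-23 + 21329) = √21306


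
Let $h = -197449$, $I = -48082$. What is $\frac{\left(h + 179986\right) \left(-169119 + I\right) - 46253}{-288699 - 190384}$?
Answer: $- \frac{3792934810}{479083} \approx -7917.1$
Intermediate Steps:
$\frac{\left(h + 179986\right) \left(-169119 + I\right) - 46253}{-288699 - 190384} = \frac{\left(-197449 + 179986\right) \left(-169119 - 48082\right) - 46253}{-288699 - 190384} = \frac{\left(-17463\right) \left(-217201\right) - 46253}{-479083} = \left(3792981063 - 46253\right) \left(- \frac{1}{479083}\right) = 3792934810 \left(- \frac{1}{479083}\right) = - \frac{3792934810}{479083}$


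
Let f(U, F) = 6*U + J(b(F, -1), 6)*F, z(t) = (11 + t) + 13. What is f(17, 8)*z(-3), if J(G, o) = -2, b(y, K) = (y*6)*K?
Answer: 1806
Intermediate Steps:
b(y, K) = 6*K*y (b(y, K) = (6*y)*K = 6*K*y)
z(t) = 24 + t
f(U, F) = -2*F + 6*U (f(U, F) = 6*U - 2*F = -2*F + 6*U)
f(17, 8)*z(-3) = (-2*8 + 6*17)*(24 - 3) = (-16 + 102)*21 = 86*21 = 1806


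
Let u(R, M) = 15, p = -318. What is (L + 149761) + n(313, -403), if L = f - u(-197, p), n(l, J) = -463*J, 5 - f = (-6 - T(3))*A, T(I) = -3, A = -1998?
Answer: 330346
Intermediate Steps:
f = -5989 (f = 5 - (-6 - 1*(-3))*(-1998) = 5 - (-6 + 3)*(-1998) = 5 - (-3)*(-1998) = 5 - 1*5994 = 5 - 5994 = -5989)
L = -6004 (L = -5989 - 1*15 = -5989 - 15 = -6004)
(L + 149761) + n(313, -403) = (-6004 + 149761) - 463*(-403) = 143757 + 186589 = 330346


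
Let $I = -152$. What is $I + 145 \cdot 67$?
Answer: $9563$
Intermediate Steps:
$I + 145 \cdot 67 = -152 + 145 \cdot 67 = -152 + 9715 = 9563$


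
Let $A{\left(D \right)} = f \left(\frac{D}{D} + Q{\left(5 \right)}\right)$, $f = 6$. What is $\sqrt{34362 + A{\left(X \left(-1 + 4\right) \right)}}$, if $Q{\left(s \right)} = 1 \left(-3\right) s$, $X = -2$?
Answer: $\sqrt{34278} \approx 185.14$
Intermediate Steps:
$Q{\left(s \right)} = - 3 s$
$A{\left(D \right)} = -84$ ($A{\left(D \right)} = 6 \left(\frac{D}{D} - 15\right) = 6 \left(1 - 15\right) = 6 \left(-14\right) = -84$)
$\sqrt{34362 + A{\left(X \left(-1 + 4\right) \right)}} = \sqrt{34362 - 84} = \sqrt{34278}$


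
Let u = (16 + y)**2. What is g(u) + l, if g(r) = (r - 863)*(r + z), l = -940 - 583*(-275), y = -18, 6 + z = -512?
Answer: 600911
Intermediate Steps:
z = -518 (z = -6 - 512 = -518)
u = 4 (u = (16 - 18)**2 = (-2)**2 = 4)
l = 159385 (l = -940 + 160325 = 159385)
g(r) = (-863 + r)*(-518 + r) (g(r) = (r - 863)*(r - 518) = (-863 + r)*(-518 + r))
g(u) + l = (447034 + 4**2 - 1381*4) + 159385 = (447034 + 16 - 5524) + 159385 = 441526 + 159385 = 600911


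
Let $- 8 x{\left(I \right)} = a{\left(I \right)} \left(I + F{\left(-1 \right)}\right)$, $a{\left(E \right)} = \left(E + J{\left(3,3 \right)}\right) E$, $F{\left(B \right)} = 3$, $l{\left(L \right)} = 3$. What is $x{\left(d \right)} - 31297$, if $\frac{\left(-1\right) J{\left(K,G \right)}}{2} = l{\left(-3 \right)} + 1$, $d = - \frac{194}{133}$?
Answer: $- \frac{147273468043}{4705274} \approx -31300.0$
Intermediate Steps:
$d = - \frac{194}{133}$ ($d = \left(-194\right) \frac{1}{133} = - \frac{194}{133} \approx -1.4586$)
$J{\left(K,G \right)} = -8$ ($J{\left(K,G \right)} = - 2 \left(3 + 1\right) = \left(-2\right) 4 = -8$)
$a{\left(E \right)} = E \left(-8 + E\right)$ ($a{\left(E \right)} = \left(E - 8\right) E = \left(-8 + E\right) E = E \left(-8 + E\right)$)
$x{\left(I \right)} = - \frac{I \left(-8 + I\right) \left(3 + I\right)}{8}$ ($x{\left(I \right)} = - \frac{I \left(-8 + I\right) \left(I + 3\right)}{8} = - \frac{I \left(-8 + I\right) \left(3 + I\right)}{8}$)
$x{\left(d \right)} - 31297 = \left(- \frac{1}{8}\right) \left(- \frac{194}{133}\right) \left(-8 - \frac{194}{133}\right) \left(3 - \frac{194}{133}\right) - 31297 = \left(- \frac{1}{8}\right) \left(- \frac{194}{133}\right) \left(- \frac{1258}{133}\right) \frac{205}{133} - 31297 = - \frac{12507665}{4705274} - 31297 = - \frac{147273468043}{4705274}$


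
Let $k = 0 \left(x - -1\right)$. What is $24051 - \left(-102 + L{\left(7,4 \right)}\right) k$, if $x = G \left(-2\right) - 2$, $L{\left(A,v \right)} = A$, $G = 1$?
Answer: $24051$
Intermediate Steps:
$x = -4$ ($x = 1 \left(-2\right) - 2 = -2 - 2 = -4$)
$k = 0$ ($k = 0 \left(-4 - -1\right) = 0 \left(-4 + 1\right) = 0 \left(-3\right) = 0$)
$24051 - \left(-102 + L{\left(7,4 \right)}\right) k = 24051 - \left(-102 + 7\right) 0 = 24051 - \left(-95\right) 0 = 24051 - 0 = 24051 + 0 = 24051$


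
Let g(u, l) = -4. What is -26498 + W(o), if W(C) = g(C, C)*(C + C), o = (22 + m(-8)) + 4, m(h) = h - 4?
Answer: -26610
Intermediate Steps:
m(h) = -4 + h
o = 14 (o = (22 + (-4 - 8)) + 4 = (22 - 12) + 4 = 10 + 4 = 14)
W(C) = -8*C (W(C) = -4*(C + C) = -8*C)
-26498 + W(o) = -26498 - 8*14 = -26498 - 112 = -26610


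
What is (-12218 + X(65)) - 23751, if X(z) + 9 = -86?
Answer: -36064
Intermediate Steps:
X(z) = -95 (X(z) = -9 - 86 = -95)
(-12218 + X(65)) - 23751 = (-12218 - 95) - 23751 = -12313 - 23751 = -36064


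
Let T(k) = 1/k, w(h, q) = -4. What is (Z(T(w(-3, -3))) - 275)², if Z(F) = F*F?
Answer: 19351201/256 ≈ 75591.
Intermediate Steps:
Z(F) = F²
(Z(T(w(-3, -3))) - 275)² = ((1/(-4))² - 275)² = ((-¼)² - 275)² = (1/16 - 275)² = (-4399/16)² = 19351201/256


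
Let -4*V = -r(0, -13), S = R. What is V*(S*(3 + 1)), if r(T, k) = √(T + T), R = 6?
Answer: 0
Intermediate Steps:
S = 6
r(T, k) = √2*√T (r(T, k) = √(2*T) = √2*√T)
V = 0 (V = -(-1)*√2*√0/4 = -(-1)*√2*0/4 = -(-1)*0/4 = -¼*0 = 0)
V*(S*(3 + 1)) = 0*(6*(3 + 1)) = 0*(6*4) = 0*24 = 0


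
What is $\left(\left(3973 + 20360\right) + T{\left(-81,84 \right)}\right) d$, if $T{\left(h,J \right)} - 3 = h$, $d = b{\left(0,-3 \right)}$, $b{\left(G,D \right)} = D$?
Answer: $-72765$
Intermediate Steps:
$d = -3$
$T{\left(h,J \right)} = 3 + h$
$\left(\left(3973 + 20360\right) + T{\left(-81,84 \right)}\right) d = \left(\left(3973 + 20360\right) + \left(3 - 81\right)\right) \left(-3\right) = \left(24333 - 78\right) \left(-3\right) = 24255 \left(-3\right) = -72765$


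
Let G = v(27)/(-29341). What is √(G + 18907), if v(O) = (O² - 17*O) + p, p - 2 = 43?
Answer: 14*√83045504737/29341 ≈ 137.50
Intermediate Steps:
p = 45 (p = 2 + 43 = 45)
v(O) = 45 + O² - 17*O (v(O) = (O² - 17*O) + 45 = 45 + O² - 17*O)
G = -315/29341 (G = (45 + 27² - 17*27)/(-29341) = (45 + 729 - 459)*(-1/29341) = 315*(-1/29341) = -315/29341 ≈ -0.010736)
√(G + 18907) = √(-315/29341 + 18907) = √(554749972/29341) = 14*√83045504737/29341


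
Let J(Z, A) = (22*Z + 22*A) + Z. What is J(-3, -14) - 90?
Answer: -467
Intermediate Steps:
J(Z, A) = 22*A + 23*Z (J(Z, A) = (22*A + 22*Z) + Z = 22*A + 23*Z)
J(-3, -14) - 90 = (22*(-14) + 23*(-3)) - 90 = (-308 - 69) - 90 = -377 - 90 = -467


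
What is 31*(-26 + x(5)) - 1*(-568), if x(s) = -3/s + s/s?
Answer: -1128/5 ≈ -225.60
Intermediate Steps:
x(s) = 1 - 3/s (x(s) = -3/s + 1 = 1 - 3/s)
31*(-26 + x(5)) - 1*(-568) = 31*(-26 + (-3 + 5)/5) - 1*(-568) = 31*(-26 + (⅕)*2) + 568 = 31*(-26 + ⅖) + 568 = 31*(-128/5) + 568 = -3968/5 + 568 = -1128/5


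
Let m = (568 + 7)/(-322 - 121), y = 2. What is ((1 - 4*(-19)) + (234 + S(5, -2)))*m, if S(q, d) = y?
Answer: -179975/443 ≈ -406.26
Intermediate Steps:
S(q, d) = 2
m = -575/443 (m = 575/(-443) = 575*(-1/443) = -575/443 ≈ -1.2980)
((1 - 4*(-19)) + (234 + S(5, -2)))*m = ((1 - 4*(-19)) + (234 + 2))*(-575/443) = ((1 + 76) + 236)*(-575/443) = (77 + 236)*(-575/443) = 313*(-575/443) = -179975/443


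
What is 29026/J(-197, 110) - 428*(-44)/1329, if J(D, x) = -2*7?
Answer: -19155953/9303 ≈ -2059.1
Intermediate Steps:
J(D, x) = -14
29026/J(-197, 110) - 428*(-44)/1329 = 29026/(-14) - 428*(-44)/1329 = 29026*(-1/14) + 18832*(1/1329) = -14513/7 + 18832/1329 = -19155953/9303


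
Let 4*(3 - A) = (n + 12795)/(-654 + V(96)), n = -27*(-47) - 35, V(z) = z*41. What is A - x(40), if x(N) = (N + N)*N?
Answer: -41984245/13128 ≈ -3198.1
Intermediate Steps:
V(z) = 41*z
n = 1234 (n = 1269 - 35 = 1234)
x(N) = 2*N² (x(N) = (2*N)*N = 2*N²)
A = 25355/13128 (A = 3 - (1234 + 12795)/(4*(-654 + 41*96)) = 3 - 14029/(4*(-654 + 3936)) = 3 - 14029/(4*3282) = 3 - ¼*14029/3282 = 3 - 14029/13128 = 25355/13128 ≈ 1.9314)
A - x(40) = 25355/13128 - 2*40² = 25355/13128 - 2*1600 = 25355/13128 - 1*3200 = 25355/13128 - 3200 = -41984245/13128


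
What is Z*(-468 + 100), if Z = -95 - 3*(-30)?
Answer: 1840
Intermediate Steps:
Z = -5 (Z = -95 + 90 = -5)
Z*(-468 + 100) = -5*(-468 + 100) = -5*(-368) = 1840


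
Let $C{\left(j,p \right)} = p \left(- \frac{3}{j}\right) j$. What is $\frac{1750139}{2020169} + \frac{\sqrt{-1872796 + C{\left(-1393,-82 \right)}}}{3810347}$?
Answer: $\frac{1750139}{2020169} + \frac{5 i \sqrt{74902}}{3810347} \approx 0.86633 + 0.00035913 i$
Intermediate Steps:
$C{\left(j,p \right)} = - 3 p$ ($C{\left(j,p \right)} = - \frac{3 p}{j} j = - 3 p$)
$\frac{1750139}{2020169} + \frac{\sqrt{-1872796 + C{\left(-1393,-82 \right)}}}{3810347} = \frac{1750139}{2020169} + \frac{\sqrt{-1872796 - -246}}{3810347} = 1750139 \cdot \frac{1}{2020169} + \sqrt{-1872796 + 246} \cdot \frac{1}{3810347} = \frac{1750139}{2020169} + \sqrt{-1872550} \cdot \frac{1}{3810347} = \frac{1750139}{2020169} + 5 i \sqrt{74902} \cdot \frac{1}{3810347} = \frac{1750139}{2020169} + \frac{5 i \sqrt{74902}}{3810347}$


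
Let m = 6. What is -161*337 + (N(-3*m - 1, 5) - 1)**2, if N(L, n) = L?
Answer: -53857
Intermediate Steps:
-161*337 + (N(-3*m - 1, 5) - 1)**2 = -161*337 + ((-3*6 - 1) - 1)**2 = -54257 + ((-18 - 1) - 1)**2 = -54257 + (-19 - 1)**2 = -54257 + (-20)**2 = -54257 + 400 = -53857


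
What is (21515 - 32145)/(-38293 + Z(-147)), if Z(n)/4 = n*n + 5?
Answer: -10630/48163 ≈ -0.22071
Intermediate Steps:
Z(n) = 20 + 4*n² (Z(n) = 4*(n*n + 5) = 4*(n² + 5) = 4*(5 + n²) = 20 + 4*n²)
(21515 - 32145)/(-38293 + Z(-147)) = (21515 - 32145)/(-38293 + (20 + 4*(-147)²)) = -10630/(-38293 + (20 + 4*21609)) = -10630/(-38293 + (20 + 86436)) = -10630/(-38293 + 86456) = -10630/48163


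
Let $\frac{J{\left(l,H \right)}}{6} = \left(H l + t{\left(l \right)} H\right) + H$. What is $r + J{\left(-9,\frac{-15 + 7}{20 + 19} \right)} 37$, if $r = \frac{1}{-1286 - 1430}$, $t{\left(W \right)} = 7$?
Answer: $\frac{1607859}{35308} \approx 45.538$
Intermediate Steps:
$r = - \frac{1}{2716}$ ($r = \frac{1}{-2716} = - \frac{1}{2716} \approx -0.00036819$)
$J{\left(l,H \right)} = 48 H + 6 H l$ ($J{\left(l,H \right)} = 6 \left(\left(H l + 7 H\right) + H\right) = 6 \left(\left(7 H + H l\right) + H\right) = 6 \left(8 H + H l\right) = 48 H + 6 H l$)
$r + J{\left(-9,\frac{-15 + 7}{20 + 19} \right)} 37 = - \frac{1}{2716} + 6 \frac{-15 + 7}{20 + 19} \left(8 - 9\right) 37 = - \frac{1}{2716} + 6 \left(- \frac{8}{39}\right) \left(-1\right) 37 = - \frac{1}{2716} + \frac{16}{13} \cdot 37 = - \frac{1}{2716} + \frac{592}{13} = \frac{1607859}{35308}$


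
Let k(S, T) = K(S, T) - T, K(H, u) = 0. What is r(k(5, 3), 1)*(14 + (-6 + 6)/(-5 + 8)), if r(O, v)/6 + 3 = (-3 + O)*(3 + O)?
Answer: -252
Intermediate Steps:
k(S, T) = -T (k(S, T) = 0 - T = -T)
r(O, v) = -18 + 6*(-3 + O)*(3 + O) (r(O, v) = -18 + 6*((-3 + O)*(3 + O)) = -18 + 6*(-3 + O)*(3 + O))
r(k(5, 3), 1)*(14 + (-6 + 6)/(-5 + 8)) = (-72 + 6*(-1*3)**2)*(14 + (-6 + 6)/(-5 + 8)) = (-72 + 6*(-3)**2)*(14 + 0/3) = (-72 + 6*9)*(14 + 0*(1/3)) = (-72 + 54)*(14 + 0) = -18*14 = -252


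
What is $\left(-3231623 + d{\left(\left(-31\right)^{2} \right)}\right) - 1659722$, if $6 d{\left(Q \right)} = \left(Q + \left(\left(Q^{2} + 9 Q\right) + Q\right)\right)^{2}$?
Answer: $145416419399$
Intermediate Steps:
$d{\left(Q \right)} = \frac{\left(Q^{2} + 11 Q\right)^{2}}{6}$ ($d{\left(Q \right)} = \frac{\left(Q + \left(\left(Q^{2} + 9 Q\right) + Q\right)\right)^{2}}{6} = \frac{\left(Q + \left(Q^{2} + 10 Q\right)\right)^{2}}{6} = \frac{\left(Q^{2} + 11 Q\right)^{2}}{6}$)
$\left(-3231623 + d{\left(\left(-31\right)^{2} \right)}\right) - 1659722 = \left(-3231623 + \frac{\left(\left(-31\right)^{2}\right)^{2} \left(11 + \left(-31\right)^{2}\right)^{2}}{6}\right) - 1659722 = \left(-3231623 + \frac{961^{2} \left(11 + 961\right)^{2}}{6}\right) - 1659722 = \left(-3231623 + \frac{1}{6} \cdot 923521 \cdot 972^{2}\right) - 1659722 = \left(-3231623 + \frac{1}{6} \cdot 923521 \cdot 944784\right) - 1659722 = \left(-3231623 + 145421310744\right) - 1659722 = 145418079121 - 1659722 = 145416419399$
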